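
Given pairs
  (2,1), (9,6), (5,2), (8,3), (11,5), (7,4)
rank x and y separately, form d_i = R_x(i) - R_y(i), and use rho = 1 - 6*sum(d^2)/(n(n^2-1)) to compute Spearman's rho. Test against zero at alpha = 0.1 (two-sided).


Step 1: Rank x and y separately (midranks; no ties here).
rank(x): 2->1, 9->5, 5->2, 8->4, 11->6, 7->3
rank(y): 1->1, 6->6, 2->2, 3->3, 5->5, 4->4
Step 2: d_i = R_x(i) - R_y(i); compute d_i^2.
  (1-1)^2=0, (5-6)^2=1, (2-2)^2=0, (4-3)^2=1, (6-5)^2=1, (3-4)^2=1
sum(d^2) = 4.
Step 3: rho = 1 - 6*4 / (6*(6^2 - 1)) = 1 - 24/210 = 0.885714.
Step 4: Under H0, t = rho * sqrt((n-2)/(1-rho^2)) = 3.8158 ~ t(4).
Step 5: Two-sided p-value from the t-distribution with 4 df = 0.018845.
Step 6: alpha = 0.1. reject H0.

rho = 0.8857, p = 0.018845, reject H0 at alpha = 0.1.


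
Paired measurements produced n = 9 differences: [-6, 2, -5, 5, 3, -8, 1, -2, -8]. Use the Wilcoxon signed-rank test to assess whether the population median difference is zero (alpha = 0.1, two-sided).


Step 1: Drop any zero differences (none here) and take |d_i|.
|d| = [6, 2, 5, 5, 3, 8, 1, 2, 8]
Step 2: Midrank |d_i| (ties get averaged ranks).
ranks: |6|->7, |2|->2.5, |5|->5.5, |5|->5.5, |3|->4, |8|->8.5, |1|->1, |2|->2.5, |8|->8.5
Step 3: Attach original signs; sum ranks with positive sign and with negative sign.
W+ = 2.5 + 5.5 + 4 + 1 = 13
W- = 7 + 5.5 + 8.5 + 2.5 + 8.5 = 32
(Check: W+ + W- = 45 should equal n(n+1)/2 = 45.)
Step 4: Test statistic W = min(W+, W-) = 13.
Step 5: Ties in |d|, so use the tie-corrected normal approximation.
        E[W] = n(n+1)/4 = 9*10/4 = 22.5.
        Tie groups: |d|=2 (t=2), |d|=5 (t=2), |d|=8 (t=2); sum(t^3 - t) = 18.
        Var[W] = n(n+1)(2n+1)/24 - sum(t^3-t)/48 = 1710/24 - 18/48 = 70.875.
        z = (W - E[W]) / sqrt(Var[W]) = (13 - 22.5) / 8.4187 = -1.1284.
        Two-sided p = 2*Phi(z) = 0.259136.
Step 6: alpha = 0.1. fail to reject H0.

W+ = 13, W- = 32, W = min = 13, p = 0.259136, fail to reject H0.


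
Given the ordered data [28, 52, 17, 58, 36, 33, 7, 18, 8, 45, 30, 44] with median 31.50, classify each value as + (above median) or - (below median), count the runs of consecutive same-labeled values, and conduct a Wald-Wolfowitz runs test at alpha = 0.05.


Step 1: Compute median = 31.50; label A = above, B = below.
Labels in order: BABAAABBBABA  (n_A = 6, n_B = 6)
Step 2: Count runs R = 8.
Step 3: Under H0 (random ordering), E[R] = 2*n_A*n_B/(n_A+n_B) + 1 = 2*6*6/12 + 1 = 7.0000.
        Var[R] = 2*n_A*n_B*(2*n_A*n_B - n_A - n_B) / ((n_A+n_B)^2 * (n_A+n_B-1)) = 4320/1584 = 2.7273.
        SD[R] = 1.6514.
Step 4: Continuity-corrected z = (R - 0.5 - E[R]) / SD[R] = (8 - 0.5 - 7.0000) / 1.6514 = 0.3028.
Step 5: Two-sided p-value via normal approximation = 2*(1 - Phi(|z|)) = 0.762069.
Step 6: alpha = 0.05. fail to reject H0.

R = 8, z = 0.3028, p = 0.762069, fail to reject H0.


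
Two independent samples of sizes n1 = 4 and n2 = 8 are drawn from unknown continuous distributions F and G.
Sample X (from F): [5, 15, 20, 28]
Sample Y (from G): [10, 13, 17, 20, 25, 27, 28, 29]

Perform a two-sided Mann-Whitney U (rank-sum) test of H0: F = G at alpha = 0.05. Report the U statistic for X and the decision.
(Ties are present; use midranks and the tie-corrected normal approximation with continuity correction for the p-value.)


Step 1: Combine and sort all 12 observations; assign midranks.
sorted (value, group): (5,X), (10,Y), (13,Y), (15,X), (17,Y), (20,X), (20,Y), (25,Y), (27,Y), (28,X), (28,Y), (29,Y)
ranks: 5->1, 10->2, 13->3, 15->4, 17->5, 20->6.5, 20->6.5, 25->8, 27->9, 28->10.5, 28->10.5, 29->12
Step 2: Rank sum for X: R1 = 1 + 4 + 6.5 + 10.5 = 22.
Step 3: U_X = R1 - n1(n1+1)/2 = 22 - 4*5/2 = 22 - 10 = 12.
       U_Y = n1*n2 - U_X = 32 - 12 = 20.
Step 4: Ties are present, so use the tie-corrected normal approximation (with continuity correction) for the p-value.
Step 5: p-value = 0.550818; compare to alpha = 0.05. fail to reject H0.

U_X = 12, p = 0.550818, fail to reject H0 at alpha = 0.05.


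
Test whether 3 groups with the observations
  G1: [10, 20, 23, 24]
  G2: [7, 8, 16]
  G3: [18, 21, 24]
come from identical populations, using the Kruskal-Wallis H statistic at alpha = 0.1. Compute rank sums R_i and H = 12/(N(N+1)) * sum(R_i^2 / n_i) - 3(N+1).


Step 1: Combine all N = 10 observations and assign midranks.
sorted (value, group, rank): (7,G2,1), (8,G2,2), (10,G1,3), (16,G2,4), (18,G3,5), (20,G1,6), (21,G3,7), (23,G1,8), (24,G1,9.5), (24,G3,9.5)
Step 2: Sum ranks within each group.
R_1 = 26.5 (n_1 = 4)
R_2 = 7 (n_2 = 3)
R_3 = 21.5 (n_3 = 3)
Step 3: H = 12/(N(N+1)) * sum(R_i^2/n_i) - 3(N+1)
     = 12/(10*11) * (26.5^2/4 + 7^2/3 + 21.5^2/3) - 3*11
     = 0.109091 * 345.979 - 33
     = 4.743182.
Step 4: Ties present; correction factor C = 1 - 6/(10^3 - 10) = 0.993939. Corrected H = 4.743182 / 0.993939 = 4.772104.
Step 5: Under H0, H ~ chi^2(2); p-value = 0.091992.
Step 6: alpha = 0.1. reject H0.

H = 4.7721, df = 2, p = 0.091992, reject H0.


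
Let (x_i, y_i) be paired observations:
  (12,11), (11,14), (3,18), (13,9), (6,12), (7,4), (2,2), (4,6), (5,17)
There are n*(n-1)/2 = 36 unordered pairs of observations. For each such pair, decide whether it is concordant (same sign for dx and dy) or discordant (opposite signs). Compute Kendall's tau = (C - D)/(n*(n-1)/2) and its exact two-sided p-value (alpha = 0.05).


Step 1: Enumerate the 36 unordered pairs (i,j) with i<j and classify each by sign(x_j-x_i) * sign(y_j-y_i).
  (1,2):dx=-1,dy=+3->D; (1,3):dx=-9,dy=+7->D; (1,4):dx=+1,dy=-2->D; (1,5):dx=-6,dy=+1->D
  (1,6):dx=-5,dy=-7->C; (1,7):dx=-10,dy=-9->C; (1,8):dx=-8,dy=-5->C; (1,9):dx=-7,dy=+6->D
  (2,3):dx=-8,dy=+4->D; (2,4):dx=+2,dy=-5->D; (2,5):dx=-5,dy=-2->C; (2,6):dx=-4,dy=-10->C
  (2,7):dx=-9,dy=-12->C; (2,8):dx=-7,dy=-8->C; (2,9):dx=-6,dy=+3->D; (3,4):dx=+10,dy=-9->D
  (3,5):dx=+3,dy=-6->D; (3,6):dx=+4,dy=-14->D; (3,7):dx=-1,dy=-16->C; (3,8):dx=+1,dy=-12->D
  (3,9):dx=+2,dy=-1->D; (4,5):dx=-7,dy=+3->D; (4,6):dx=-6,dy=-5->C; (4,7):dx=-11,dy=-7->C
  (4,8):dx=-9,dy=-3->C; (4,9):dx=-8,dy=+8->D; (5,6):dx=+1,dy=-8->D; (5,7):dx=-4,dy=-10->C
  (5,8):dx=-2,dy=-6->C; (5,9):dx=-1,dy=+5->D; (6,7):dx=-5,dy=-2->C; (6,8):dx=-3,dy=+2->D
  (6,9):dx=-2,dy=+13->D; (7,8):dx=+2,dy=+4->C; (7,9):dx=+3,dy=+15->C; (8,9):dx=+1,dy=+11->C
Step 2: C = 17, D = 19, total pairs = 36.
Step 3: tau = (C - D)/(n(n-1)/2) = (17 - 19)/36 = -0.055556.
Step 4: Exact two-sided p-value (enumerate n! = 362880 permutations of y under H0): p = 0.919455.
Step 5: alpha = 0.05. fail to reject H0.

tau_b = -0.0556 (C=17, D=19), p = 0.919455, fail to reject H0.


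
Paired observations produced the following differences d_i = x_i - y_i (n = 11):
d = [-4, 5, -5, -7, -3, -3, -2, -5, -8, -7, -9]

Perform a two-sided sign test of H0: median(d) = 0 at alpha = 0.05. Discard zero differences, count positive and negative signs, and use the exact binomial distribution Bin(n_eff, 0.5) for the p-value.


Step 1: Discard zero differences. Original n = 11; n_eff = number of nonzero differences = 11.
Nonzero differences (with sign): -4, +5, -5, -7, -3, -3, -2, -5, -8, -7, -9
Step 2: Count signs: positive = 1, negative = 10.
Step 3: Under H0: P(positive) = 0.5, so the number of positives S ~ Bin(11, 0.5).
Step 4: Two-sided exact p-value = sum of Bin(11,0.5) probabilities at or below the observed probability = 0.011719.
Step 5: alpha = 0.05. reject H0.

n_eff = 11, pos = 1, neg = 10, p = 0.011719, reject H0.


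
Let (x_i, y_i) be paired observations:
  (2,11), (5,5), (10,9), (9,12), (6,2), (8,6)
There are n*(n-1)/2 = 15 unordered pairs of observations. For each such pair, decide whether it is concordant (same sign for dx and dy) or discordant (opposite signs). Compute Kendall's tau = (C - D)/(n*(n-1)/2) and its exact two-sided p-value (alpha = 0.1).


Step 1: Enumerate the 15 unordered pairs (i,j) with i<j and classify each by sign(x_j-x_i) * sign(y_j-y_i).
  (1,2):dx=+3,dy=-6->D; (1,3):dx=+8,dy=-2->D; (1,4):dx=+7,dy=+1->C; (1,5):dx=+4,dy=-9->D
  (1,6):dx=+6,dy=-5->D; (2,3):dx=+5,dy=+4->C; (2,4):dx=+4,dy=+7->C; (2,5):dx=+1,dy=-3->D
  (2,6):dx=+3,dy=+1->C; (3,4):dx=-1,dy=+3->D; (3,5):dx=-4,dy=-7->C; (3,6):dx=-2,dy=-3->C
  (4,5):dx=-3,dy=-10->C; (4,6):dx=-1,dy=-6->C; (5,6):dx=+2,dy=+4->C
Step 2: C = 9, D = 6, total pairs = 15.
Step 3: tau = (C - D)/(n(n-1)/2) = (9 - 6)/15 = 0.200000.
Step 4: Exact two-sided p-value (enumerate n! = 720 permutations of y under H0): p = 0.719444.
Step 5: alpha = 0.1. fail to reject H0.

tau_b = 0.2000 (C=9, D=6), p = 0.719444, fail to reject H0.


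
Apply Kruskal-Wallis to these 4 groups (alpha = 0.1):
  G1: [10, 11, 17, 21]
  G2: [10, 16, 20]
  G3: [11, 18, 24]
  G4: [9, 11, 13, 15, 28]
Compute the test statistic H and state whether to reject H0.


Step 1: Combine all N = 15 observations and assign midranks.
sorted (value, group, rank): (9,G4,1), (10,G1,2.5), (10,G2,2.5), (11,G1,5), (11,G3,5), (11,G4,5), (13,G4,7), (15,G4,8), (16,G2,9), (17,G1,10), (18,G3,11), (20,G2,12), (21,G1,13), (24,G3,14), (28,G4,15)
Step 2: Sum ranks within each group.
R_1 = 30.5 (n_1 = 4)
R_2 = 23.5 (n_2 = 3)
R_3 = 30 (n_3 = 3)
R_4 = 36 (n_4 = 5)
Step 3: H = 12/(N(N+1)) * sum(R_i^2/n_i) - 3(N+1)
     = 12/(15*16) * (30.5^2/4 + 23.5^2/3 + 30^2/3 + 36^2/5) - 3*16
     = 0.050000 * 975.846 - 48
     = 0.792292.
Step 4: Ties present; correction factor C = 1 - 30/(15^3 - 15) = 0.991071. Corrected H = 0.792292 / 0.991071 = 0.799429.
Step 5: Under H0, H ~ chi^2(3); p-value = 0.849604.
Step 6: alpha = 0.1. fail to reject H0.

H = 0.7994, df = 3, p = 0.849604, fail to reject H0.


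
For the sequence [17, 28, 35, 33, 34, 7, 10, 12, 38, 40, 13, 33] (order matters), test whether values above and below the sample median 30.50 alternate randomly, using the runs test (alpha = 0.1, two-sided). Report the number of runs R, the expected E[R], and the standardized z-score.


Step 1: Compute median = 30.50; label A = above, B = below.
Labels in order: BBAAABBBAABA  (n_A = 6, n_B = 6)
Step 2: Count runs R = 6.
Step 3: Under H0 (random ordering), E[R] = 2*n_A*n_B/(n_A+n_B) + 1 = 2*6*6/12 + 1 = 7.0000.
        Var[R] = 2*n_A*n_B*(2*n_A*n_B - n_A - n_B) / ((n_A+n_B)^2 * (n_A+n_B-1)) = 4320/1584 = 2.7273.
        SD[R] = 1.6514.
Step 4: Continuity-corrected z = (R + 0.5 - E[R]) / SD[R] = (6 + 0.5 - 7.0000) / 1.6514 = -0.3028.
Step 5: Two-sided p-value via normal approximation = 2*(1 - Phi(|z|)) = 0.762069.
Step 6: alpha = 0.1. fail to reject H0.

R = 6, z = -0.3028, p = 0.762069, fail to reject H0.


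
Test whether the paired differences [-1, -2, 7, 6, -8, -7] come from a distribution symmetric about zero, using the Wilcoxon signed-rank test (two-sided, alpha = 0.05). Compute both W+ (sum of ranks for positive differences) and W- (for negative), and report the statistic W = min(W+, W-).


Step 1: Drop any zero differences (none here) and take |d_i|.
|d| = [1, 2, 7, 6, 8, 7]
Step 2: Midrank |d_i| (ties get averaged ranks).
ranks: |1|->1, |2|->2, |7|->4.5, |6|->3, |8|->6, |7|->4.5
Step 3: Attach original signs; sum ranks with positive sign and with negative sign.
W+ = 4.5 + 3 = 7.5
W- = 1 + 2 + 6 + 4.5 = 13.5
(Check: W+ + W- = 21 should equal n(n+1)/2 = 21.)
Step 4: Test statistic W = min(W+, W-) = 7.5.
Step 5: Ties in |d|, so use the tie-corrected normal approximation.
        E[W] = n(n+1)/4 = 6*7/4 = 10.5.
        Tie groups: |d|=7 (t=2); sum(t^3 - t) = 6.
        Var[W] = n(n+1)(2n+1)/24 - sum(t^3-t)/48 = 546/24 - 6/48 = 22.625.
        z = (W - E[W]) / sqrt(Var[W]) = (7.5 - 10.5) / 4.7566 = -0.6307.
        Two-sided p = 2*Phi(z) = 0.528233.
Step 6: alpha = 0.05. fail to reject H0.

W+ = 7.5, W- = 13.5, W = min = 7.5, p = 0.528233, fail to reject H0.


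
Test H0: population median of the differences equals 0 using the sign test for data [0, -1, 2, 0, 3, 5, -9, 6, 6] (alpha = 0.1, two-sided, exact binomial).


Step 1: Discard zero differences. Original n = 9; n_eff = number of nonzero differences = 7.
Nonzero differences (with sign): -1, +2, +3, +5, -9, +6, +6
Step 2: Count signs: positive = 5, negative = 2.
Step 3: Under H0: P(positive) = 0.5, so the number of positives S ~ Bin(7, 0.5).
Step 4: Two-sided exact p-value = sum of Bin(7,0.5) probabilities at or below the observed probability = 0.453125.
Step 5: alpha = 0.1. fail to reject H0.

n_eff = 7, pos = 5, neg = 2, p = 0.453125, fail to reject H0.


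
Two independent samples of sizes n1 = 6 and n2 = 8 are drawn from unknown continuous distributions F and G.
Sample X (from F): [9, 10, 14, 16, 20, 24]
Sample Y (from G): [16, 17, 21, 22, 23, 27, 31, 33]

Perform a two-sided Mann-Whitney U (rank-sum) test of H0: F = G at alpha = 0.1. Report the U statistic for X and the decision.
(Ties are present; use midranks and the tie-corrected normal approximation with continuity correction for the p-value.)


Step 1: Combine and sort all 14 observations; assign midranks.
sorted (value, group): (9,X), (10,X), (14,X), (16,X), (16,Y), (17,Y), (20,X), (21,Y), (22,Y), (23,Y), (24,X), (27,Y), (31,Y), (33,Y)
ranks: 9->1, 10->2, 14->3, 16->4.5, 16->4.5, 17->6, 20->7, 21->8, 22->9, 23->10, 24->11, 27->12, 31->13, 33->14
Step 2: Rank sum for X: R1 = 1 + 2 + 3 + 4.5 + 7 + 11 = 28.5.
Step 3: U_X = R1 - n1(n1+1)/2 = 28.5 - 6*7/2 = 28.5 - 21 = 7.5.
       U_Y = n1*n2 - U_X = 48 - 7.5 = 40.5.
Step 4: Ties are present, so use the tie-corrected normal approximation (with continuity correction) for the p-value.
Step 5: p-value = 0.038653; compare to alpha = 0.1. reject H0.

U_X = 7.5, p = 0.038653, reject H0 at alpha = 0.1.


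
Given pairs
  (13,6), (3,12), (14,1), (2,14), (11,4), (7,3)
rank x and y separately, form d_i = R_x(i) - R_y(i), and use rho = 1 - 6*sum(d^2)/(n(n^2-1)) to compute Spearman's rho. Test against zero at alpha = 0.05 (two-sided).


Step 1: Rank x and y separately (midranks; no ties here).
rank(x): 13->5, 3->2, 14->6, 2->1, 11->4, 7->3
rank(y): 6->4, 12->5, 1->1, 14->6, 4->3, 3->2
Step 2: d_i = R_x(i) - R_y(i); compute d_i^2.
  (5-4)^2=1, (2-5)^2=9, (6-1)^2=25, (1-6)^2=25, (4-3)^2=1, (3-2)^2=1
sum(d^2) = 62.
Step 3: rho = 1 - 6*62 / (6*(6^2 - 1)) = 1 - 372/210 = -0.771429.
Step 4: Under H0, t = rho * sqrt((n-2)/(1-rho^2)) = -2.4247 ~ t(4).
Step 5: Two-sided p-value from the t-distribution with 4 df = 0.072397.
Step 6: alpha = 0.05. fail to reject H0.

rho = -0.7714, p = 0.072397, fail to reject H0 at alpha = 0.05.


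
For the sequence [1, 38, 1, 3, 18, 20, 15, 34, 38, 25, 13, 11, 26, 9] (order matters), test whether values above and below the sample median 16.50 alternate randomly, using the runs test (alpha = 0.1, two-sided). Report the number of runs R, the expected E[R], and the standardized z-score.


Step 1: Compute median = 16.50; label A = above, B = below.
Labels in order: BABBAABAAABBAB  (n_A = 7, n_B = 7)
Step 2: Count runs R = 9.
Step 3: Under H0 (random ordering), E[R] = 2*n_A*n_B/(n_A+n_B) + 1 = 2*7*7/14 + 1 = 8.0000.
        Var[R] = 2*n_A*n_B*(2*n_A*n_B - n_A - n_B) / ((n_A+n_B)^2 * (n_A+n_B-1)) = 8232/2548 = 3.2308.
        SD[R] = 1.7974.
Step 4: Continuity-corrected z = (R - 0.5 - E[R]) / SD[R] = (9 - 0.5 - 8.0000) / 1.7974 = 0.2782.
Step 5: Two-sided p-value via normal approximation = 2*(1 - Phi(|z|)) = 0.780879.
Step 6: alpha = 0.1. fail to reject H0.

R = 9, z = 0.2782, p = 0.780879, fail to reject H0.


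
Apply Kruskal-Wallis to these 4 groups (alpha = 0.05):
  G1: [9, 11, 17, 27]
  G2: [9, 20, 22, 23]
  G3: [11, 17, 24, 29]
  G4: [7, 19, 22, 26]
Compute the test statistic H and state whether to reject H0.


Step 1: Combine all N = 16 observations and assign midranks.
sorted (value, group, rank): (7,G4,1), (9,G1,2.5), (9,G2,2.5), (11,G1,4.5), (11,G3,4.5), (17,G1,6.5), (17,G3,6.5), (19,G4,8), (20,G2,9), (22,G2,10.5), (22,G4,10.5), (23,G2,12), (24,G3,13), (26,G4,14), (27,G1,15), (29,G3,16)
Step 2: Sum ranks within each group.
R_1 = 28.5 (n_1 = 4)
R_2 = 34 (n_2 = 4)
R_3 = 40 (n_3 = 4)
R_4 = 33.5 (n_4 = 4)
Step 3: H = 12/(N(N+1)) * sum(R_i^2/n_i) - 3(N+1)
     = 12/(16*17) * (28.5^2/4 + 34^2/4 + 40^2/4 + 33.5^2/4) - 3*17
     = 0.044118 * 1172.62 - 51
     = 0.733456.
Step 4: Ties present; correction factor C = 1 - 24/(16^3 - 16) = 0.994118. Corrected H = 0.733456 / 0.994118 = 0.737796.
Step 5: Under H0, H ~ chi^2(3); p-value = 0.864280.
Step 6: alpha = 0.05. fail to reject H0.

H = 0.7378, df = 3, p = 0.864280, fail to reject H0.


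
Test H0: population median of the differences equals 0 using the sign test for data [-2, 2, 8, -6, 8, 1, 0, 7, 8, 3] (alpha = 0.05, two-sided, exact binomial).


Step 1: Discard zero differences. Original n = 10; n_eff = number of nonzero differences = 9.
Nonzero differences (with sign): -2, +2, +8, -6, +8, +1, +7, +8, +3
Step 2: Count signs: positive = 7, negative = 2.
Step 3: Under H0: P(positive) = 0.5, so the number of positives S ~ Bin(9, 0.5).
Step 4: Two-sided exact p-value = sum of Bin(9,0.5) probabilities at or below the observed probability = 0.179688.
Step 5: alpha = 0.05. fail to reject H0.

n_eff = 9, pos = 7, neg = 2, p = 0.179688, fail to reject H0.


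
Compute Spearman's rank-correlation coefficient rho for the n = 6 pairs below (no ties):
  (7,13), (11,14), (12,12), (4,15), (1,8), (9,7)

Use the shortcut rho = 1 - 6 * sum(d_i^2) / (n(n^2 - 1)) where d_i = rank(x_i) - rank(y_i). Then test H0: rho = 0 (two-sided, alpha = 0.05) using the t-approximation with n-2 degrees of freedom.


Step 1: Rank x and y separately (midranks; no ties here).
rank(x): 7->3, 11->5, 12->6, 4->2, 1->1, 9->4
rank(y): 13->4, 14->5, 12->3, 15->6, 8->2, 7->1
Step 2: d_i = R_x(i) - R_y(i); compute d_i^2.
  (3-4)^2=1, (5-5)^2=0, (6-3)^2=9, (2-6)^2=16, (1-2)^2=1, (4-1)^2=9
sum(d^2) = 36.
Step 3: rho = 1 - 6*36 / (6*(6^2 - 1)) = 1 - 216/210 = -0.028571.
Step 4: Under H0, t = rho * sqrt((n-2)/(1-rho^2)) = -0.0572 ~ t(4).
Step 5: Two-sided p-value from the t-distribution with 4 df = 0.957155.
Step 6: alpha = 0.05. fail to reject H0.

rho = -0.0286, p = 0.957155, fail to reject H0 at alpha = 0.05.


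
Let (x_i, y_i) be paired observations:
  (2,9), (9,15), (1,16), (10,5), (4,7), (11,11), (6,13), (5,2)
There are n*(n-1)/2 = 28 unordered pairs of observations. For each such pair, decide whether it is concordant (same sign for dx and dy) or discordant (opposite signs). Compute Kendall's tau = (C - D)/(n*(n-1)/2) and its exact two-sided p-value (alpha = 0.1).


Step 1: Enumerate the 28 unordered pairs (i,j) with i<j and classify each by sign(x_j-x_i) * sign(y_j-y_i).
  (1,2):dx=+7,dy=+6->C; (1,3):dx=-1,dy=+7->D; (1,4):dx=+8,dy=-4->D; (1,5):dx=+2,dy=-2->D
  (1,6):dx=+9,dy=+2->C; (1,7):dx=+4,dy=+4->C; (1,8):dx=+3,dy=-7->D; (2,3):dx=-8,dy=+1->D
  (2,4):dx=+1,dy=-10->D; (2,5):dx=-5,dy=-8->C; (2,6):dx=+2,dy=-4->D; (2,7):dx=-3,dy=-2->C
  (2,8):dx=-4,dy=-13->C; (3,4):dx=+9,dy=-11->D; (3,5):dx=+3,dy=-9->D; (3,6):dx=+10,dy=-5->D
  (3,7):dx=+5,dy=-3->D; (3,8):dx=+4,dy=-14->D; (4,5):dx=-6,dy=+2->D; (4,6):dx=+1,dy=+6->C
  (4,7):dx=-4,dy=+8->D; (4,8):dx=-5,dy=-3->C; (5,6):dx=+7,dy=+4->C; (5,7):dx=+2,dy=+6->C
  (5,8):dx=+1,dy=-5->D; (6,7):dx=-5,dy=+2->D; (6,8):dx=-6,dy=-9->C; (7,8):dx=-1,dy=-11->C
Step 2: C = 12, D = 16, total pairs = 28.
Step 3: tau = (C - D)/(n(n-1)/2) = (12 - 16)/28 = -0.142857.
Step 4: Exact two-sided p-value (enumerate n! = 40320 permutations of y under H0): p = 0.719544.
Step 5: alpha = 0.1. fail to reject H0.

tau_b = -0.1429 (C=12, D=16), p = 0.719544, fail to reject H0.


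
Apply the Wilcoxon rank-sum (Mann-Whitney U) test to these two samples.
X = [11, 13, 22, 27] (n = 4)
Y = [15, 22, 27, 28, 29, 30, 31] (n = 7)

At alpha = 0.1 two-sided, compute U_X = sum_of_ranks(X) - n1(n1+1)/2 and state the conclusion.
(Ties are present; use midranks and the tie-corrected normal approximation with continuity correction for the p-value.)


Step 1: Combine and sort all 11 observations; assign midranks.
sorted (value, group): (11,X), (13,X), (15,Y), (22,X), (22,Y), (27,X), (27,Y), (28,Y), (29,Y), (30,Y), (31,Y)
ranks: 11->1, 13->2, 15->3, 22->4.5, 22->4.5, 27->6.5, 27->6.5, 28->8, 29->9, 30->10, 31->11
Step 2: Rank sum for X: R1 = 1 + 2 + 4.5 + 6.5 = 14.
Step 3: U_X = R1 - n1(n1+1)/2 = 14 - 4*5/2 = 14 - 10 = 4.
       U_Y = n1*n2 - U_X = 28 - 4 = 24.
Step 4: Ties are present, so use the tie-corrected normal approximation (with continuity correction) for the p-value.
Step 5: p-value = 0.071302; compare to alpha = 0.1. reject H0.

U_X = 4, p = 0.071302, reject H0 at alpha = 0.1.


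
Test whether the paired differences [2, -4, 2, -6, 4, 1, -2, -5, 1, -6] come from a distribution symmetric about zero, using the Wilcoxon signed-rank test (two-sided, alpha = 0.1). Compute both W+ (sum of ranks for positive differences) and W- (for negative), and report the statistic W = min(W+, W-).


Step 1: Drop any zero differences (none here) and take |d_i|.
|d| = [2, 4, 2, 6, 4, 1, 2, 5, 1, 6]
Step 2: Midrank |d_i| (ties get averaged ranks).
ranks: |2|->4, |4|->6.5, |2|->4, |6|->9.5, |4|->6.5, |1|->1.5, |2|->4, |5|->8, |1|->1.5, |6|->9.5
Step 3: Attach original signs; sum ranks with positive sign and with negative sign.
W+ = 4 + 4 + 6.5 + 1.5 + 1.5 = 17.5
W- = 6.5 + 9.5 + 4 + 8 + 9.5 = 37.5
(Check: W+ + W- = 55 should equal n(n+1)/2 = 55.)
Step 4: Test statistic W = min(W+, W-) = 17.5.
Step 5: Ties in |d|, so use the tie-corrected normal approximation.
        E[W] = n(n+1)/4 = 10*11/4 = 27.5.
        Tie groups: |d|=1 (t=2), |d|=2 (t=3), |d|=4 (t=2), |d|=6 (t=2); sum(t^3 - t) = 42.
        Var[W] = n(n+1)(2n+1)/24 - sum(t^3-t)/48 = 2310/24 - 42/48 = 95.375.
        z = (W - E[W]) / sqrt(Var[W]) = (17.5 - 27.5) / 9.7660 = -1.0240.
        Two-sided p = 2*Phi(z) = 0.305854.
Step 6: alpha = 0.1. fail to reject H0.

W+ = 17.5, W- = 37.5, W = min = 17.5, p = 0.305854, fail to reject H0.


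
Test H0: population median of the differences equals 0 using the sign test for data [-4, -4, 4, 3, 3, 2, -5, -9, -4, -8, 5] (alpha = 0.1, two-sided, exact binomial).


Step 1: Discard zero differences. Original n = 11; n_eff = number of nonzero differences = 11.
Nonzero differences (with sign): -4, -4, +4, +3, +3, +2, -5, -9, -4, -8, +5
Step 2: Count signs: positive = 5, negative = 6.
Step 3: Under H0: P(positive) = 0.5, so the number of positives S ~ Bin(11, 0.5).
Step 4: Two-sided exact p-value = sum of Bin(11,0.5) probabilities at or below the observed probability = 1.000000.
Step 5: alpha = 0.1. fail to reject H0.

n_eff = 11, pos = 5, neg = 6, p = 1.000000, fail to reject H0.


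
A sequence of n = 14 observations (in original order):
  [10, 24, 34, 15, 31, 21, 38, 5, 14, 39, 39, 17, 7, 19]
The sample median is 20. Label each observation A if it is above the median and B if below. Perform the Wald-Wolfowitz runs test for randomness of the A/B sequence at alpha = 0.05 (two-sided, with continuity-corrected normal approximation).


Step 1: Compute median = 20; label A = above, B = below.
Labels in order: BAABAAABBAABBB  (n_A = 7, n_B = 7)
Step 2: Count runs R = 7.
Step 3: Under H0 (random ordering), E[R] = 2*n_A*n_B/(n_A+n_B) + 1 = 2*7*7/14 + 1 = 8.0000.
        Var[R] = 2*n_A*n_B*(2*n_A*n_B - n_A - n_B) / ((n_A+n_B)^2 * (n_A+n_B-1)) = 8232/2548 = 3.2308.
        SD[R] = 1.7974.
Step 4: Continuity-corrected z = (R + 0.5 - E[R]) / SD[R] = (7 + 0.5 - 8.0000) / 1.7974 = -0.2782.
Step 5: Two-sided p-value via normal approximation = 2*(1 - Phi(|z|)) = 0.780879.
Step 6: alpha = 0.05. fail to reject H0.

R = 7, z = -0.2782, p = 0.780879, fail to reject H0.


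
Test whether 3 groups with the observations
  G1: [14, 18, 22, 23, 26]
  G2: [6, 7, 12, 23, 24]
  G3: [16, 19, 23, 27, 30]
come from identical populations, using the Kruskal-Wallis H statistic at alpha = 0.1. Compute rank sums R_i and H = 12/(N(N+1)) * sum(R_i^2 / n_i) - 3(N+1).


Step 1: Combine all N = 15 observations and assign midranks.
sorted (value, group, rank): (6,G2,1), (7,G2,2), (12,G2,3), (14,G1,4), (16,G3,5), (18,G1,6), (19,G3,7), (22,G1,8), (23,G1,10), (23,G2,10), (23,G3,10), (24,G2,12), (26,G1,13), (27,G3,14), (30,G3,15)
Step 2: Sum ranks within each group.
R_1 = 41 (n_1 = 5)
R_2 = 28 (n_2 = 5)
R_3 = 51 (n_3 = 5)
Step 3: H = 12/(N(N+1)) * sum(R_i^2/n_i) - 3(N+1)
     = 12/(15*16) * (41^2/5 + 28^2/5 + 51^2/5) - 3*16
     = 0.050000 * 1013.2 - 48
     = 2.660000.
Step 4: Ties present; correction factor C = 1 - 24/(15^3 - 15) = 0.992857. Corrected H = 2.660000 / 0.992857 = 2.679137.
Step 5: Under H0, H ~ chi^2(2); p-value = 0.261959.
Step 6: alpha = 0.1. fail to reject H0.

H = 2.6791, df = 2, p = 0.261959, fail to reject H0.


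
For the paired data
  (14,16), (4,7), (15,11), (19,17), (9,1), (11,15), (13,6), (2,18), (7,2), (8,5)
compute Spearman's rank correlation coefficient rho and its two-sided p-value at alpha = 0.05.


Step 1: Rank x and y separately (midranks; no ties here).
rank(x): 14->8, 4->2, 15->9, 19->10, 9->5, 11->6, 13->7, 2->1, 7->3, 8->4
rank(y): 16->8, 7->5, 11->6, 17->9, 1->1, 15->7, 6->4, 18->10, 2->2, 5->3
Step 2: d_i = R_x(i) - R_y(i); compute d_i^2.
  (8-8)^2=0, (2-5)^2=9, (9-6)^2=9, (10-9)^2=1, (5-1)^2=16, (6-7)^2=1, (7-4)^2=9, (1-10)^2=81, (3-2)^2=1, (4-3)^2=1
sum(d^2) = 128.
Step 3: rho = 1 - 6*128 / (10*(10^2 - 1)) = 1 - 768/990 = 0.224242.
Step 4: Under H0, t = rho * sqrt((n-2)/(1-rho^2)) = 0.6508 ~ t(8).
Step 5: Two-sided p-value from the t-distribution with 8 df = 0.533401.
Step 6: alpha = 0.05. fail to reject H0.

rho = 0.2242, p = 0.533401, fail to reject H0 at alpha = 0.05.


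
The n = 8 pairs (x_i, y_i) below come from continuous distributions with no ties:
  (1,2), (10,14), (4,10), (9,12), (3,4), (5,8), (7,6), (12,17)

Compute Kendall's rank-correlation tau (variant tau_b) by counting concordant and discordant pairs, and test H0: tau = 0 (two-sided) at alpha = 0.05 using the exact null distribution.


Step 1: Enumerate the 28 unordered pairs (i,j) with i<j and classify each by sign(x_j-x_i) * sign(y_j-y_i).
  (1,2):dx=+9,dy=+12->C; (1,3):dx=+3,dy=+8->C; (1,4):dx=+8,dy=+10->C; (1,5):dx=+2,dy=+2->C
  (1,6):dx=+4,dy=+6->C; (1,7):dx=+6,dy=+4->C; (1,8):dx=+11,dy=+15->C; (2,3):dx=-6,dy=-4->C
  (2,4):dx=-1,dy=-2->C; (2,5):dx=-7,dy=-10->C; (2,6):dx=-5,dy=-6->C; (2,7):dx=-3,dy=-8->C
  (2,8):dx=+2,dy=+3->C; (3,4):dx=+5,dy=+2->C; (3,5):dx=-1,dy=-6->C; (3,6):dx=+1,dy=-2->D
  (3,7):dx=+3,dy=-4->D; (3,8):dx=+8,dy=+7->C; (4,5):dx=-6,dy=-8->C; (4,6):dx=-4,dy=-4->C
  (4,7):dx=-2,dy=-6->C; (4,8):dx=+3,dy=+5->C; (5,6):dx=+2,dy=+4->C; (5,7):dx=+4,dy=+2->C
  (5,8):dx=+9,dy=+13->C; (6,7):dx=+2,dy=-2->D; (6,8):dx=+7,dy=+9->C; (7,8):dx=+5,dy=+11->C
Step 2: C = 25, D = 3, total pairs = 28.
Step 3: tau = (C - D)/(n(n-1)/2) = (25 - 3)/28 = 0.785714.
Step 4: Exact two-sided p-value (enumerate n! = 40320 permutations of y under H0): p = 0.005506.
Step 5: alpha = 0.05. reject H0.

tau_b = 0.7857 (C=25, D=3), p = 0.005506, reject H0.


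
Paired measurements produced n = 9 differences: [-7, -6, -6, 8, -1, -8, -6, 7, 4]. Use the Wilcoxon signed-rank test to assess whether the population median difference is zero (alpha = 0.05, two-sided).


Step 1: Drop any zero differences (none here) and take |d_i|.
|d| = [7, 6, 6, 8, 1, 8, 6, 7, 4]
Step 2: Midrank |d_i| (ties get averaged ranks).
ranks: |7|->6.5, |6|->4, |6|->4, |8|->8.5, |1|->1, |8|->8.5, |6|->4, |7|->6.5, |4|->2
Step 3: Attach original signs; sum ranks with positive sign and with negative sign.
W+ = 8.5 + 6.5 + 2 = 17
W- = 6.5 + 4 + 4 + 1 + 8.5 + 4 = 28
(Check: W+ + W- = 45 should equal n(n+1)/2 = 45.)
Step 4: Test statistic W = min(W+, W-) = 17.
Step 5: Ties in |d|, so use the tie-corrected normal approximation.
        E[W] = n(n+1)/4 = 9*10/4 = 22.5.
        Tie groups: |d|=6 (t=3), |d|=7 (t=2), |d|=8 (t=2); sum(t^3 - t) = 36.
        Var[W] = n(n+1)(2n+1)/24 - sum(t^3-t)/48 = 1710/24 - 36/48 = 70.5.
        z = (W - E[W]) / sqrt(Var[W]) = (17 - 22.5) / 8.3964 = -0.6550.
        Two-sided p = 2*Phi(z) = 0.512442.
Step 6: alpha = 0.05. fail to reject H0.

W+ = 17, W- = 28, W = min = 17, p = 0.512442, fail to reject H0.


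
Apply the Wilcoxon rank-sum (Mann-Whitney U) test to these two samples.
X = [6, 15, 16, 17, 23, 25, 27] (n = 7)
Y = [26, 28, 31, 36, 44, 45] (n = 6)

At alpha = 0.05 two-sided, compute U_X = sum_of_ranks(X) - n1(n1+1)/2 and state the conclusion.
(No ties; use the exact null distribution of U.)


Step 1: Combine and sort all 13 observations; assign midranks.
sorted (value, group): (6,X), (15,X), (16,X), (17,X), (23,X), (25,X), (26,Y), (27,X), (28,Y), (31,Y), (36,Y), (44,Y), (45,Y)
ranks: 6->1, 15->2, 16->3, 17->4, 23->5, 25->6, 26->7, 27->8, 28->9, 31->10, 36->11, 44->12, 45->13
Step 2: Rank sum for X: R1 = 1 + 2 + 3 + 4 + 5 + 6 + 8 = 29.
Step 3: U_X = R1 - n1(n1+1)/2 = 29 - 7*8/2 = 29 - 28 = 1.
       U_Y = n1*n2 - U_X = 42 - 1 = 41.
Step 4: No ties, so the exact null distribution of U (based on enumerating the C(13,7) = 1716 equally likely rank assignments) gives the two-sided p-value.
Step 5: p-value = 0.002331; compare to alpha = 0.05. reject H0.

U_X = 1, p = 0.002331, reject H0 at alpha = 0.05.


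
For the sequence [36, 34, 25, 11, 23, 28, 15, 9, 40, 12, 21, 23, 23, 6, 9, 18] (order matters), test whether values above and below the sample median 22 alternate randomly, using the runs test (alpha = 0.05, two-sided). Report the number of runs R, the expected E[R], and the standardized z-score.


Step 1: Compute median = 22; label A = above, B = below.
Labels in order: AAABAABBABBAABBB  (n_A = 8, n_B = 8)
Step 2: Count runs R = 8.
Step 3: Under H0 (random ordering), E[R] = 2*n_A*n_B/(n_A+n_B) + 1 = 2*8*8/16 + 1 = 9.0000.
        Var[R] = 2*n_A*n_B*(2*n_A*n_B - n_A - n_B) / ((n_A+n_B)^2 * (n_A+n_B-1)) = 14336/3840 = 3.7333.
        SD[R] = 1.9322.
Step 4: Continuity-corrected z = (R + 0.5 - E[R]) / SD[R] = (8 + 0.5 - 9.0000) / 1.9322 = -0.2588.
Step 5: Two-sided p-value via normal approximation = 2*(1 - Phi(|z|)) = 0.795809.
Step 6: alpha = 0.05. fail to reject H0.

R = 8, z = -0.2588, p = 0.795809, fail to reject H0.


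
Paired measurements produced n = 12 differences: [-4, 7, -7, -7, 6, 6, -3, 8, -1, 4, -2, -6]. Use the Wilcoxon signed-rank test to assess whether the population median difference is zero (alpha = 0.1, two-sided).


Step 1: Drop any zero differences (none here) and take |d_i|.
|d| = [4, 7, 7, 7, 6, 6, 3, 8, 1, 4, 2, 6]
Step 2: Midrank |d_i| (ties get averaged ranks).
ranks: |4|->4.5, |7|->10, |7|->10, |7|->10, |6|->7, |6|->7, |3|->3, |8|->12, |1|->1, |4|->4.5, |2|->2, |6|->7
Step 3: Attach original signs; sum ranks with positive sign and with negative sign.
W+ = 10 + 7 + 7 + 12 + 4.5 = 40.5
W- = 4.5 + 10 + 10 + 3 + 1 + 2 + 7 = 37.5
(Check: W+ + W- = 78 should equal n(n+1)/2 = 78.)
Step 4: Test statistic W = min(W+, W-) = 37.5.
Step 5: Ties in |d|, so use the tie-corrected normal approximation.
        E[W] = n(n+1)/4 = 12*13/4 = 39.
        Tie groups: |d|=4 (t=2), |d|=6 (t=3), |d|=7 (t=3); sum(t^3 - t) = 54.
        Var[W] = n(n+1)(2n+1)/24 - sum(t^3-t)/48 = 3900/24 - 54/48 = 161.375.
        z = (W - E[W]) / sqrt(Var[W]) = (37.5 - 39) / 12.7033 = -0.1181.
        Two-sided p = 2*Phi(z) = 0.906005.
Step 6: alpha = 0.1. fail to reject H0.

W+ = 40.5, W- = 37.5, W = min = 37.5, p = 0.906005, fail to reject H0.


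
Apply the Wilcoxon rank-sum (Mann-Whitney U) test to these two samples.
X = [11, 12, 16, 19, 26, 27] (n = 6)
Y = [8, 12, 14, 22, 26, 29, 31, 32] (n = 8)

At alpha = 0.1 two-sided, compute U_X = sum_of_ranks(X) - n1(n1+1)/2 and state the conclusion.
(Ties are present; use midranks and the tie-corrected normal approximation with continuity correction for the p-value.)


Step 1: Combine and sort all 14 observations; assign midranks.
sorted (value, group): (8,Y), (11,X), (12,X), (12,Y), (14,Y), (16,X), (19,X), (22,Y), (26,X), (26,Y), (27,X), (29,Y), (31,Y), (32,Y)
ranks: 8->1, 11->2, 12->3.5, 12->3.5, 14->5, 16->6, 19->7, 22->8, 26->9.5, 26->9.5, 27->11, 29->12, 31->13, 32->14
Step 2: Rank sum for X: R1 = 2 + 3.5 + 6 + 7 + 9.5 + 11 = 39.
Step 3: U_X = R1 - n1(n1+1)/2 = 39 - 6*7/2 = 39 - 21 = 18.
       U_Y = n1*n2 - U_X = 48 - 18 = 30.
Step 4: Ties are present, so use the tie-corrected normal approximation (with continuity correction) for the p-value.
Step 5: p-value = 0.476705; compare to alpha = 0.1. fail to reject H0.

U_X = 18, p = 0.476705, fail to reject H0 at alpha = 0.1.


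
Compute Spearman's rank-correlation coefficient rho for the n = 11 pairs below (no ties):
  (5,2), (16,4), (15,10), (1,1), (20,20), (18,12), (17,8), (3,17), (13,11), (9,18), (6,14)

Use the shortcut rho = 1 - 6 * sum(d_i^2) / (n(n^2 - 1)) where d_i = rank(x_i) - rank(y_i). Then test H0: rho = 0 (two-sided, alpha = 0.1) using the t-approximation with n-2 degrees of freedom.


Step 1: Rank x and y separately (midranks; no ties here).
rank(x): 5->3, 16->8, 15->7, 1->1, 20->11, 18->10, 17->9, 3->2, 13->6, 9->5, 6->4
rank(y): 2->2, 4->3, 10->5, 1->1, 20->11, 12->7, 8->4, 17->9, 11->6, 18->10, 14->8
Step 2: d_i = R_x(i) - R_y(i); compute d_i^2.
  (3-2)^2=1, (8-3)^2=25, (7-5)^2=4, (1-1)^2=0, (11-11)^2=0, (10-7)^2=9, (9-4)^2=25, (2-9)^2=49, (6-6)^2=0, (5-10)^2=25, (4-8)^2=16
sum(d^2) = 154.
Step 3: rho = 1 - 6*154 / (11*(11^2 - 1)) = 1 - 924/1320 = 0.300000.
Step 4: Under H0, t = rho * sqrt((n-2)/(1-rho^2)) = 0.9435 ~ t(9).
Step 5: Two-sided p-value from the t-distribution with 9 df = 0.370083.
Step 6: alpha = 0.1. fail to reject H0.

rho = 0.3000, p = 0.370083, fail to reject H0 at alpha = 0.1.


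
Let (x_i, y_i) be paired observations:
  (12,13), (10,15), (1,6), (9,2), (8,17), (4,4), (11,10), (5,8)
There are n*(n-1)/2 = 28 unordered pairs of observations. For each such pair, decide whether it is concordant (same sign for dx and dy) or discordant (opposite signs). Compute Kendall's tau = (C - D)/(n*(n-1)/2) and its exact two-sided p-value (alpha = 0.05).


Step 1: Enumerate the 28 unordered pairs (i,j) with i<j and classify each by sign(x_j-x_i) * sign(y_j-y_i).
  (1,2):dx=-2,dy=+2->D; (1,3):dx=-11,dy=-7->C; (1,4):dx=-3,dy=-11->C; (1,5):dx=-4,dy=+4->D
  (1,6):dx=-8,dy=-9->C; (1,7):dx=-1,dy=-3->C; (1,8):dx=-7,dy=-5->C; (2,3):dx=-9,dy=-9->C
  (2,4):dx=-1,dy=-13->C; (2,5):dx=-2,dy=+2->D; (2,6):dx=-6,dy=-11->C; (2,7):dx=+1,dy=-5->D
  (2,8):dx=-5,dy=-7->C; (3,4):dx=+8,dy=-4->D; (3,5):dx=+7,dy=+11->C; (3,6):dx=+3,dy=-2->D
  (3,7):dx=+10,dy=+4->C; (3,8):dx=+4,dy=+2->C; (4,5):dx=-1,dy=+15->D; (4,6):dx=-5,dy=+2->D
  (4,7):dx=+2,dy=+8->C; (4,8):dx=-4,dy=+6->D; (5,6):dx=-4,dy=-13->C; (5,7):dx=+3,dy=-7->D
  (5,8):dx=-3,dy=-9->C; (6,7):dx=+7,dy=+6->C; (6,8):dx=+1,dy=+4->C; (7,8):dx=-6,dy=-2->C
Step 2: C = 18, D = 10, total pairs = 28.
Step 3: tau = (C - D)/(n(n-1)/2) = (18 - 10)/28 = 0.285714.
Step 4: Exact two-sided p-value (enumerate n! = 40320 permutations of y under H0): p = 0.398760.
Step 5: alpha = 0.05. fail to reject H0.

tau_b = 0.2857 (C=18, D=10), p = 0.398760, fail to reject H0.


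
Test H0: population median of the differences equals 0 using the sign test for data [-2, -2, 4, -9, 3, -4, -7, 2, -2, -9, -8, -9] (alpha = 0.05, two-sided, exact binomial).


Step 1: Discard zero differences. Original n = 12; n_eff = number of nonzero differences = 12.
Nonzero differences (with sign): -2, -2, +4, -9, +3, -4, -7, +2, -2, -9, -8, -9
Step 2: Count signs: positive = 3, negative = 9.
Step 3: Under H0: P(positive) = 0.5, so the number of positives S ~ Bin(12, 0.5).
Step 4: Two-sided exact p-value = sum of Bin(12,0.5) probabilities at or below the observed probability = 0.145996.
Step 5: alpha = 0.05. fail to reject H0.

n_eff = 12, pos = 3, neg = 9, p = 0.145996, fail to reject H0.


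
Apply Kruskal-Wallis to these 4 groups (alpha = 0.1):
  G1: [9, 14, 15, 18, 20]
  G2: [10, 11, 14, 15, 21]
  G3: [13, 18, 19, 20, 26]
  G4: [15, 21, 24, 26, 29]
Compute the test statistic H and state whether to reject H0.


Step 1: Combine all N = 20 observations and assign midranks.
sorted (value, group, rank): (9,G1,1), (10,G2,2), (11,G2,3), (13,G3,4), (14,G1,5.5), (14,G2,5.5), (15,G1,8), (15,G2,8), (15,G4,8), (18,G1,10.5), (18,G3,10.5), (19,G3,12), (20,G1,13.5), (20,G3,13.5), (21,G2,15.5), (21,G4,15.5), (24,G4,17), (26,G3,18.5), (26,G4,18.5), (29,G4,20)
Step 2: Sum ranks within each group.
R_1 = 38.5 (n_1 = 5)
R_2 = 34 (n_2 = 5)
R_3 = 58.5 (n_3 = 5)
R_4 = 79 (n_4 = 5)
Step 3: H = 12/(N(N+1)) * sum(R_i^2/n_i) - 3(N+1)
     = 12/(20*21) * (38.5^2/5 + 34^2/5 + 58.5^2/5 + 79^2/5) - 3*21
     = 0.028571 * 2460.3 - 63
     = 7.294286.
Step 4: Ties present; correction factor C = 1 - 54/(20^3 - 20) = 0.993233. Corrected H = 7.294286 / 0.993233 = 7.343982.
Step 5: Under H0, H ~ chi^2(3); p-value = 0.061706.
Step 6: alpha = 0.1. reject H0.

H = 7.3440, df = 3, p = 0.061706, reject H0.


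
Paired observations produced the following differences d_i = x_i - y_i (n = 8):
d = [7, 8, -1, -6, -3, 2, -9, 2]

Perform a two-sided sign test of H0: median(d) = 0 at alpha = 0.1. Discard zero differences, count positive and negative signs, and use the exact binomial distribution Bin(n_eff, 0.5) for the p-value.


Step 1: Discard zero differences. Original n = 8; n_eff = number of nonzero differences = 8.
Nonzero differences (with sign): +7, +8, -1, -6, -3, +2, -9, +2
Step 2: Count signs: positive = 4, negative = 4.
Step 3: Under H0: P(positive) = 0.5, so the number of positives S ~ Bin(8, 0.5).
Step 4: Two-sided exact p-value = sum of Bin(8,0.5) probabilities at or below the observed probability = 1.000000.
Step 5: alpha = 0.1. fail to reject H0.

n_eff = 8, pos = 4, neg = 4, p = 1.000000, fail to reject H0.


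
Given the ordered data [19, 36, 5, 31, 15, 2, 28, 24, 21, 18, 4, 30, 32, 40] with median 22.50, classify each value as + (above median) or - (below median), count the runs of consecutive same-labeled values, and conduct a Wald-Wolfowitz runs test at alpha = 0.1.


Step 1: Compute median = 22.50; label A = above, B = below.
Labels in order: BABABBAABBBAAA  (n_A = 7, n_B = 7)
Step 2: Count runs R = 8.
Step 3: Under H0 (random ordering), E[R] = 2*n_A*n_B/(n_A+n_B) + 1 = 2*7*7/14 + 1 = 8.0000.
        Var[R] = 2*n_A*n_B*(2*n_A*n_B - n_A - n_B) / ((n_A+n_B)^2 * (n_A+n_B-1)) = 8232/2548 = 3.2308.
        SD[R] = 1.7974.
Step 4: R = E[R], so z = 0 with no continuity correction.
Step 5: Two-sided p-value via normal approximation = 2*(1 - Phi(|z|)) = 1.000000.
Step 6: alpha = 0.1. fail to reject H0.

R = 8, z = 0.0000, p = 1.000000, fail to reject H0.


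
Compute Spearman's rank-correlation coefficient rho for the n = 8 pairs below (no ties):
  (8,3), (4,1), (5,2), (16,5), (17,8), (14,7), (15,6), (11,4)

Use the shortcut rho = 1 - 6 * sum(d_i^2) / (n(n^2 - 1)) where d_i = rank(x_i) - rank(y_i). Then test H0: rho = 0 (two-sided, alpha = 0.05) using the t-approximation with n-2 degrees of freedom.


Step 1: Rank x and y separately (midranks; no ties here).
rank(x): 8->3, 4->1, 5->2, 16->7, 17->8, 14->5, 15->6, 11->4
rank(y): 3->3, 1->1, 2->2, 5->5, 8->8, 7->7, 6->6, 4->4
Step 2: d_i = R_x(i) - R_y(i); compute d_i^2.
  (3-3)^2=0, (1-1)^2=0, (2-2)^2=0, (7-5)^2=4, (8-8)^2=0, (5-7)^2=4, (6-6)^2=0, (4-4)^2=0
sum(d^2) = 8.
Step 3: rho = 1 - 6*8 / (8*(8^2 - 1)) = 1 - 48/504 = 0.904762.
Step 4: Under H0, t = rho * sqrt((n-2)/(1-rho^2)) = 5.2034 ~ t(6).
Step 5: Two-sided p-value from the t-distribution with 6 df = 0.002008.
Step 6: alpha = 0.05. reject H0.

rho = 0.9048, p = 0.002008, reject H0 at alpha = 0.05.


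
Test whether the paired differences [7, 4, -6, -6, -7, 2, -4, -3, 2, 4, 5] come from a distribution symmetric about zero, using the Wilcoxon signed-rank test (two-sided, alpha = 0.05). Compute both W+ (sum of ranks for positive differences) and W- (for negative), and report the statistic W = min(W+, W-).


Step 1: Drop any zero differences (none here) and take |d_i|.
|d| = [7, 4, 6, 6, 7, 2, 4, 3, 2, 4, 5]
Step 2: Midrank |d_i| (ties get averaged ranks).
ranks: |7|->10.5, |4|->5, |6|->8.5, |6|->8.5, |7|->10.5, |2|->1.5, |4|->5, |3|->3, |2|->1.5, |4|->5, |5|->7
Step 3: Attach original signs; sum ranks with positive sign and with negative sign.
W+ = 10.5 + 5 + 1.5 + 1.5 + 5 + 7 = 30.5
W- = 8.5 + 8.5 + 10.5 + 5 + 3 = 35.5
(Check: W+ + W- = 66 should equal n(n+1)/2 = 66.)
Step 4: Test statistic W = min(W+, W-) = 30.5.
Step 5: Ties in |d|, so use the tie-corrected normal approximation.
        E[W] = n(n+1)/4 = 11*12/4 = 33.
        Tie groups: |d|=2 (t=2), |d|=4 (t=3), |d|=6 (t=2), |d|=7 (t=2); sum(t^3 - t) = 42.
        Var[W] = n(n+1)(2n+1)/24 - sum(t^3-t)/48 = 3036/24 - 42/48 = 125.625.
        z = (W - E[W]) / sqrt(Var[W]) = (30.5 - 33) / 11.2083 = -0.2230.
        Two-sided p = 2*Phi(z) = 0.823497.
Step 6: alpha = 0.05. fail to reject H0.

W+ = 30.5, W- = 35.5, W = min = 30.5, p = 0.823497, fail to reject H0.


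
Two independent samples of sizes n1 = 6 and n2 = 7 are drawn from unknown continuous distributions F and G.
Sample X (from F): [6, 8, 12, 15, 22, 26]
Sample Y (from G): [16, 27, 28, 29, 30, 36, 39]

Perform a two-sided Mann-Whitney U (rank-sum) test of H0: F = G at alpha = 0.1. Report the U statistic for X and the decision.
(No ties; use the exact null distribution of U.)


Step 1: Combine and sort all 13 observations; assign midranks.
sorted (value, group): (6,X), (8,X), (12,X), (15,X), (16,Y), (22,X), (26,X), (27,Y), (28,Y), (29,Y), (30,Y), (36,Y), (39,Y)
ranks: 6->1, 8->2, 12->3, 15->4, 16->5, 22->6, 26->7, 27->8, 28->9, 29->10, 30->11, 36->12, 39->13
Step 2: Rank sum for X: R1 = 1 + 2 + 3 + 4 + 6 + 7 = 23.
Step 3: U_X = R1 - n1(n1+1)/2 = 23 - 6*7/2 = 23 - 21 = 2.
       U_Y = n1*n2 - U_X = 42 - 2 = 40.
Step 4: No ties, so the exact null distribution of U (based on enumerating the C(13,6) = 1716 equally likely rank assignments) gives the two-sided p-value.
Step 5: p-value = 0.004662; compare to alpha = 0.1. reject H0.

U_X = 2, p = 0.004662, reject H0 at alpha = 0.1.
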